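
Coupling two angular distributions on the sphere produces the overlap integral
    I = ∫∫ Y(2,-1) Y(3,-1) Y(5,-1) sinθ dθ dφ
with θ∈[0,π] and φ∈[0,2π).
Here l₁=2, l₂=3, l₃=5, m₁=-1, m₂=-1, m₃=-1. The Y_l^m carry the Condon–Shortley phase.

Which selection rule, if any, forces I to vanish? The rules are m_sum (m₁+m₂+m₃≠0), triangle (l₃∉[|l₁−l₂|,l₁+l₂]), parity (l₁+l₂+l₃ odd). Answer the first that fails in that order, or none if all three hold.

m_sum

azimuthal sum: -1 − 1 − 1 = -3  ✗
1 ≤ 5 ≤ 5 (triangle on l)
L = 2 + 3 + 5 = 10 (even)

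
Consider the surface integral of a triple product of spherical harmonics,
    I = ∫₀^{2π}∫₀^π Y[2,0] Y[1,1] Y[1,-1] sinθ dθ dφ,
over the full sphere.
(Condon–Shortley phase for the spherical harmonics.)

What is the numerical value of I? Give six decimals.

Rules hold: Σm=0, L=4 even, 1≤1≤3.
N = 5·3·3 = 45
Δ = 2!·2!·0!/5! = 1/30
Racah Σ t=1..1: t=1:−1/1 = -1/1
⇒ 3j(2 1 1; 0 0 0)² = 2/15, sgn +1
Racah Σ t=2..2: t=2:+1/4 = 1/4
⇒ 3j(2 1 1; 0 1 -1)² = 1/30, sgn +1
4πI² = N·(3j₀)²·(3jₘ)² = 1/5
I = +1·√(0.2/4π) = 0.12615663

0.126157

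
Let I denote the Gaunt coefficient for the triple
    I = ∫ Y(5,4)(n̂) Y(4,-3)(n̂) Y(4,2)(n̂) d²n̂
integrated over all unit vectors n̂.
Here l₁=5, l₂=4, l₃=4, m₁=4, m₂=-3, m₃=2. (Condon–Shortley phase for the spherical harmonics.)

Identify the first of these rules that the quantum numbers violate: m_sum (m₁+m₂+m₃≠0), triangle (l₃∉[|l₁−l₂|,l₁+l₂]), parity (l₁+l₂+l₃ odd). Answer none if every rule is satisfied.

m_sum

azimuthal sum: 4 − 3 + 2 = 3  ✗
1 ≤ 4 ≤ 9 (triangle on l)
L = 5 + 4 + 4 = 13 (odd)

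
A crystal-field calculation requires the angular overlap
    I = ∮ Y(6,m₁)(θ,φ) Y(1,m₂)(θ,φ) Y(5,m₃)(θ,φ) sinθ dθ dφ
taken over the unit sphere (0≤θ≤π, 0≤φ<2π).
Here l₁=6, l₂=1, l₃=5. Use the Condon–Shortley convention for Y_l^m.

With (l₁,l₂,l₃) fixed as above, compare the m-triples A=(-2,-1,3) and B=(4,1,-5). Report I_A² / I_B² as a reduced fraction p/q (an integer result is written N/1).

Shared (l₁,l₂,l₃)=(6,1,5): N and (l;000)² cancel in I_A²/I_B².
A: Δ = 2!·10!·0!/13! = 1/858; Racah Σ t=0..0: t=0:+1/161280 = 1/161280; ⇒ 3j(6 1 5; -2 -1 3)² = 1/143, sgn +1
B: Δ = 2!·10!·0!/13! = 1/858; Racah Σ t=2..2: t=2:+1/7257600 = 1/7257600; ⇒ 3j(6 1 5; 4 1 -5)² = 1/858, sgn +1
I_A²/I_B² = (1/143)/(1/858) = 6/1

6/1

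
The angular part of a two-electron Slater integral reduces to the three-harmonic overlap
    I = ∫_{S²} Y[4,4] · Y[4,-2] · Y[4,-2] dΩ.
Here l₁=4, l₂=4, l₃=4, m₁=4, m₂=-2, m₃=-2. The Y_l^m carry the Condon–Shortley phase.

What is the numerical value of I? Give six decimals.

0.190983

Checks pass: Σm=0; 12 even; l₃=4∈[0,8].
(2·4+1)(2·4+1)(2·4+1) = 729
Δ: 4! 4! 4! / 13! → 1/450450
sum: t=0:+1/13824 t=1:−1/216 t=2:+1/64 t=3:−1/216 t=4:+1/13824 = 5/768
3j²(4 4 4; 0 0 0) = Δ·Π!·Σ² = 18/1001  (sign +1)
sum: t=0:+1/2304 = 1/2304
3j²(4 4 4; 4 -2 -2) = Δ·Π!·Σ² = 5/143  (sign +1)
combine: 4πI² = 729·18/1001·5/143 = 65610/143143
take √, sign +1: I = 0.19098314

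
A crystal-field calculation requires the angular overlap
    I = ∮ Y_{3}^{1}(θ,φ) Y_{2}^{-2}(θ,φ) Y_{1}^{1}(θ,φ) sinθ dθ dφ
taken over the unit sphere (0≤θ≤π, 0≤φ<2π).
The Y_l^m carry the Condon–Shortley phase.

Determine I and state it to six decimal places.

-0.082589

m-sum 0 ✓  L=6 even ✓  1≤1≤5 ✓
Π(2lᵢ+1) = 7×5×3 = 105
triangle coeff Δ(3,2,1) = 1/105
Σ_t [2,2]: t=2:+1/4 = 1/4
(3j)²=3/35 [(3 2 1; 0 0 0)], sign=-1
Σ_t [0,0]: t=0:+1/48 = 1/48
(3j)²=1/105 [(3 2 1; 1 -2 1)], sign=+1
⇒ 4πI² = 3/35
I = (-1)√(3/35/(4π)) = -0.08258890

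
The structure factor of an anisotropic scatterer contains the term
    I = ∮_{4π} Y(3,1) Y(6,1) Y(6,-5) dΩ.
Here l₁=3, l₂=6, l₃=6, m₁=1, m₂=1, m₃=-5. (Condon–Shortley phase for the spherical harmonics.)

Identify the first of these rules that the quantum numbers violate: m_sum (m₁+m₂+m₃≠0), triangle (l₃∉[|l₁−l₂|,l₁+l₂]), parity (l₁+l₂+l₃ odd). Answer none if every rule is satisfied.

m_sum

m₁+m₂+m₃ = 1 + 1 − 5 = -3  ✗
triangle: |3−6|=3 ≤ l₃=6 ≤ 3+6=9
parity: l₁+l₂+l₃ = 15 is odd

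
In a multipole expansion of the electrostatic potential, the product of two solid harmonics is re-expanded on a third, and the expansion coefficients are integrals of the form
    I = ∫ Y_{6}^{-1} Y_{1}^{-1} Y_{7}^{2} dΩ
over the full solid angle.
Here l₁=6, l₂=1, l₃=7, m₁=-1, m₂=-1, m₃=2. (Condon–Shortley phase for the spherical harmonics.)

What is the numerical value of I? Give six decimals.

Rules hold: Σm=0, L=14 even, 5≤7≤7.
N = 13·3·15 = 585
Δ = 0!·12!·2!/15! = 1/1365
Racah Σ t=0..0: t=0:+1/518400 = 1/518400
⇒ 3j(6 1 7; 0 0 0)² = 7/195, sgn -1
Racah Σ t=0..0: t=0:+1/1209600 = 1/1209600
⇒ 3j(6 1 7; -1 -1 2)² = 12/455, sgn -1
4πI² = N·(3j₀)²·(3jₘ)² = 36/65
I = +1·√(0.553846/4π) = 0.20993732

0.209937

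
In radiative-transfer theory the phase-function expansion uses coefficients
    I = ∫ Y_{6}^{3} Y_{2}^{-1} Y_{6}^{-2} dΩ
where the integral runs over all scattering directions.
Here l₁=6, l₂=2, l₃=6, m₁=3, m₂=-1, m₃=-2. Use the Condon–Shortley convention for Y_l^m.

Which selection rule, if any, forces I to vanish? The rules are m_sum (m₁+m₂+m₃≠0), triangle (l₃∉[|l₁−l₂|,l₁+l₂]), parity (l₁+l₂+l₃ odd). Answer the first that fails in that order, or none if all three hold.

m₁+m₂+m₃ = 3 − 1 − 2 = 0  ✓
triangle: |6−2|=4 ≤ l₃=6 ≤ 6+2=8  ✓
parity: l₁+l₂+l₃ = 14 is even  ✓

none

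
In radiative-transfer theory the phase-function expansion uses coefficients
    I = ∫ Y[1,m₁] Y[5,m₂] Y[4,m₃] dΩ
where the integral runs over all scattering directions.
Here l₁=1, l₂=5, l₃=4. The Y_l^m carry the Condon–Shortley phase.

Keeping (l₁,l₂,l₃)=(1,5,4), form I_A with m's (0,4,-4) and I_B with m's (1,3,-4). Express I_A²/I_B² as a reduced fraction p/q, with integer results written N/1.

Same 1,5,4: normalisation and zero-m 3j drop out of the ratio.
A: Δ: 2! 0! 8! / 11! → 1/495; sum: t=1:−1/40320 = -1/40320; 3j²(1 5 4; 0 4 -4) = Δ·Π!·Σ² = 1/55  (sign -1)
B: Δ: 2! 0! 8! / 11! → 1/495; sum: t=0:+1/80640 = 1/80640; 3j²(1 5 4; 1 3 -4) = Δ·Π!·Σ² = 1/495  (sign +1)
I_A²/I_B² = (1/55)/(1/495) = 9/1

9/1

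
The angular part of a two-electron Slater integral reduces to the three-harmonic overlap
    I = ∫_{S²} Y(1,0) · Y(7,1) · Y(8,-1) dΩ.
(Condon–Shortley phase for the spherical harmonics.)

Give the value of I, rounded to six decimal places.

-0.242860

Checks pass: Σm=0; 16 even; l₃=8∈[6,8].
(2·1+1)(2·7+1)(2·8+1) = 765
Δ: 0! 2! 14! / 17! → 1/2040
sum: t=0:+1/25401600 = 1/25401600
3j²(1 7 8; 0 0 0) = Δ·Π!·Σ² = 8/255  (sign +1)
sum: t=0:+1/29030400 = 1/29030400
3j²(1 7 8; 0 1 -1) = Δ·Π!·Σ² = 21/680  (sign -1)
combine: 4πI² = 765·8/255·21/680 = 63/85
take √, sign -1: I = -0.24285994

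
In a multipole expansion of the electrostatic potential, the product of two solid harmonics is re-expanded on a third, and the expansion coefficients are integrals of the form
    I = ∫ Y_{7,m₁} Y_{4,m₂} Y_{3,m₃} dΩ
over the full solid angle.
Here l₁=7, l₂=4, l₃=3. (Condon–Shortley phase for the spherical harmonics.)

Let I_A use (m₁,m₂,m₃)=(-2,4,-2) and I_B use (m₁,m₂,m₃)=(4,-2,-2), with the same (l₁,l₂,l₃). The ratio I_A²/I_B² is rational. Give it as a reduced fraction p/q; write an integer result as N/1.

1/154

Shared (l₁,l₂,l₃)=(7,4,3): N and (l;000)² cancel in I_A²/I_B².
A: Δ = 8!·6!·0!/15! = 1/45045; Racah Σ t=8..8: t=8:+1/4838400 = 1/4838400; ⇒ 3j(7 4 3; -2 4 -2)² = 1/5005, sgn -1
B: Δ = 8!·6!·0!/15! = 1/45045; Racah Σ t=2..2: t=2:+1/172800 = 1/172800; ⇒ 3j(7 4 3; 4 -2 -2)² = 2/65, sgn -1
I_A²/I_B² = (1/5005)/(2/65) = 1/154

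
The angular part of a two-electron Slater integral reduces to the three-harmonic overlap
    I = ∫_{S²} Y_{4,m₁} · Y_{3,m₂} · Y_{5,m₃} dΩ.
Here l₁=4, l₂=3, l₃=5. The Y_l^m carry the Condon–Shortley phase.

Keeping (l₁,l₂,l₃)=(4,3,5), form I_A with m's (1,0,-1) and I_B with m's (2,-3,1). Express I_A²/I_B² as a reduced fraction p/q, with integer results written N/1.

722/1125

Shared (l₁,l₂,l₃)=(4,3,5): N and (l;000)² cancel in I_A²/I_B².
A: Δ = 2!·6!·4!/13! = 1/180180; Racah Σ t=0..2: t=0:+1/432 t=1:−1/192 t=2:+1/1440 = -19/8640; ⇒ 3j(4 3 5; 1 0 -1)² = 361/30030, sgn -1
B: Δ = 2!·6!·4!/13! = 1/180180; Racah Σ t=0..0: t=0:+1/2304 = 1/2304; ⇒ 3j(4 3 5; 2 -3 1)² = 75/4004, sgn +1
I_A²/I_B² = (361/30030)/(75/4004) = 722/1125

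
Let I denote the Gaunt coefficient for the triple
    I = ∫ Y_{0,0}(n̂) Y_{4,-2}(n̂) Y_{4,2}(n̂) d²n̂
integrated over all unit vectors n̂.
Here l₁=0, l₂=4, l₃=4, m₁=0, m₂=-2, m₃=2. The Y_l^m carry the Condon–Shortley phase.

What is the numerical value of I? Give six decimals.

0.282095

Checks pass: Σm=0; 8 even; l₃=4∈[4,4].
(2·0+1)(2·4+1)(2·4+1) = 81
Δ: 0! 0! 8! / 9! → 1/9
sum: t=0:+1/576 = 1/576
3j²(0 4 4; 0 0 0) = Δ·Π!·Σ² = 1/9  (sign +1)
sum: t=0:+1/1440 = 1/1440
3j²(0 4 4; 0 -2 2) = Δ·Π!·Σ² = 1/9  (sign +1)
combine: 4πI² = 81·1/9·1/9 = 1/1
take √, sign +1: I = 0.28209479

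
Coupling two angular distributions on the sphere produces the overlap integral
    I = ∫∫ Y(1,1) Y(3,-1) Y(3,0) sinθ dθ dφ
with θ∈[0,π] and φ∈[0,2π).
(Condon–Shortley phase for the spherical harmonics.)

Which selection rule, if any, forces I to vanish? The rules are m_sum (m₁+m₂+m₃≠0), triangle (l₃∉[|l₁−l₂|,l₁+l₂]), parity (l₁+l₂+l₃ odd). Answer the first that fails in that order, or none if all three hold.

azimuthal sum: 1 − 1 + 0 = 0  ✓
2 ≤ 3 ≤ 4 (triangle on l)  ✓
L = 1 + 3 + 3 = 7 (odd)  ✗

parity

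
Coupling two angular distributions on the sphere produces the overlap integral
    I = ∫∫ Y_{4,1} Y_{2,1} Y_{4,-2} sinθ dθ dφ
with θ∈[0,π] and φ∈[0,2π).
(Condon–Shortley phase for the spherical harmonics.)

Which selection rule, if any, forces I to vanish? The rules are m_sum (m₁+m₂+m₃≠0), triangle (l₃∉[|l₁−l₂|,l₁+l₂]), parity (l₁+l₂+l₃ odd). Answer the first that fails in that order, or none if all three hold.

none

m₁+m₂+m₃ = 1 + 1 − 2 = 0  ✓
triangle: |4−2|=2 ≤ l₃=4 ≤ 4+2=6  ✓
parity: l₁+l₂+l₃ = 10 is even  ✓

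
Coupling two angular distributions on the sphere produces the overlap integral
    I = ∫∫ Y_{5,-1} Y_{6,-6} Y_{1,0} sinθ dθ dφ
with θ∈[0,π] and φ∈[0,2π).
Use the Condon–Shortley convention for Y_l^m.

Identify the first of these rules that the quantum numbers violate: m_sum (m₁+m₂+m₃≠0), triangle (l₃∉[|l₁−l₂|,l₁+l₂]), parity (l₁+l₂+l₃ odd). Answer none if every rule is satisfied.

azimuthal sum: -1 − 6 + 0 = -7  ✗
1 ≤ 1 ≤ 11 (triangle on l)
L = 5 + 6 + 1 = 12 (even)

m_sum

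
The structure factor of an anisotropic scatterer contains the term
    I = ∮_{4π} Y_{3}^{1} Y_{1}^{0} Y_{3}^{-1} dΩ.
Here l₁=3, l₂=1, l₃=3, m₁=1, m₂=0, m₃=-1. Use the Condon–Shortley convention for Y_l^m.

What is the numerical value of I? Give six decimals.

l₁+l₂+l₃=7 is odd: 3j(l;000)=0 ⇒ I=0

0.000000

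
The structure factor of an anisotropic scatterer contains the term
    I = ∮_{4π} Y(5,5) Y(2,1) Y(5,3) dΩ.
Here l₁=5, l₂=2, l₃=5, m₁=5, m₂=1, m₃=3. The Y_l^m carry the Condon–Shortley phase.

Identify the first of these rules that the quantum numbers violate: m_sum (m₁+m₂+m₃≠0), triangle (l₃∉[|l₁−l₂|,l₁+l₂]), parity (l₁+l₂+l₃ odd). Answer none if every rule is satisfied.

Σmᵢ = 9  ✗
l₃∈[|l₁−l₂|,l₁+l₂]=[3,7], have l₃=5
Σlᵢ = 12 ⇒ even

m_sum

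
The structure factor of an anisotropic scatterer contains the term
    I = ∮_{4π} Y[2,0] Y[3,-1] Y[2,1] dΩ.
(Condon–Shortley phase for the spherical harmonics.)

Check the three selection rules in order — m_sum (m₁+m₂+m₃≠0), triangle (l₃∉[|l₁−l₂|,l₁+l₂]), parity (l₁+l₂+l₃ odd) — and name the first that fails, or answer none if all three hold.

azimuthal sum: 0 − 1 + 1 = 0  ✓
1 ≤ 2 ≤ 5 (triangle on l)  ✓
L = 2 + 3 + 2 = 7 (odd)  ✗

parity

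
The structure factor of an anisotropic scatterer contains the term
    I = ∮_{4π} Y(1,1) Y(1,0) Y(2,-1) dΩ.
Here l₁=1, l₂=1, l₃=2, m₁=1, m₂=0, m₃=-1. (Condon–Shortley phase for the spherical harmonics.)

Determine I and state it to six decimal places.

Checks pass: Σm=0; 4 even; l₃=2∈[0,2].
(2·1+1)(2·1+1)(2·2+1) = 45
Δ: 0! 2! 2! / 5! → 1/30
sum: t=0:+1/1 = 1/1
3j²(1 1 2; 0 0 0) = Δ·Π!·Σ² = 2/15  (sign +1)
sum: t=0:+1/2 = 1/2
3j²(1 1 2; 1 0 -1) = Δ·Π!·Σ² = 1/10  (sign -1)
combine: 4πI² = 45·2/15·1/10 = 3/5
take √, sign -1: I = -0.21850969

-0.218510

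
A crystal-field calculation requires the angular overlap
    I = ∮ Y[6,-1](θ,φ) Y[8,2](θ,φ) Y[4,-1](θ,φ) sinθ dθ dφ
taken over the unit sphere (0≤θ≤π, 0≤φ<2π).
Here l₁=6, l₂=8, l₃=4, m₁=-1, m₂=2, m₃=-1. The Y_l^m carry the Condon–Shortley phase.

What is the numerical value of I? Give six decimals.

Rules hold: Σm=0, L=18 even, 2≤4≤14.
N = 13·17·9 = 1989
Δ = 10!·2!·6!/19! = 1/23279256
Racah Σ t=4..6: t=4:+1/1658880 t=5:−1/518400 t=6:+1/1658880 = -1/1382400
⇒ 3j(6 8 4; 0 0 0)² = 504/46189, sgn -1
Racah Σ t=5..7: t=5:−1/3456000 t=6:+1/829440 t=7:−1/2177280 = 199/435456000
⇒ 3j(6 8 4; -1 2 -1)² = 39601/3879876, sgn -1
4πI² = N·(3j₀)²·(3jₘ)² = 2138454/9653501
I = +1·√(0.221521/4π) = 0.13277081

0.132771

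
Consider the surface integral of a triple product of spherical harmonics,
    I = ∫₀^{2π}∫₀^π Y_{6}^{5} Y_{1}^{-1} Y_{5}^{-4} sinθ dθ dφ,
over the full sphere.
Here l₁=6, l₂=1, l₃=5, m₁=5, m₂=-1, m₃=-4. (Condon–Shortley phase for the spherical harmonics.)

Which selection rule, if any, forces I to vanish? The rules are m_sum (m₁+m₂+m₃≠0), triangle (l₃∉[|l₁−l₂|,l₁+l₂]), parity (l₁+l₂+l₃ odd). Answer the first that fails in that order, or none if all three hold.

none

m₁+m₂+m₃ = 5 − 1 − 4 = 0  ✓
triangle: |6−1|=5 ≤ l₃=5 ≤ 6+1=7  ✓
parity: l₁+l₂+l₃ = 12 is even  ✓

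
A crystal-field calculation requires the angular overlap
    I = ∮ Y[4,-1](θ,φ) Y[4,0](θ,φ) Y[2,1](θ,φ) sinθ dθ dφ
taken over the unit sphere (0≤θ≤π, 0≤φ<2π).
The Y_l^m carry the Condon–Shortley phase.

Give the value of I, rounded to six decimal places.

Rules hold: Σm=0, L=10 even, 0≤2≤8.
N = 9·9·5 = 405
Δ = 6!·2!·2!/11! = 1/13860
Racah Σ t=2..4: t=2:+1/192 t=3:−1/36 t=4:+1/192 = -5/288
⇒ 3j(4 4 2; 0 0 0)² = 20/693, sgn -1
Racah Σ t=3..4: t=3:−1/72 t=4:+1/96 = -1/288
⇒ 3j(4 4 2; -1 0 1)² = 1/462, sgn +1
4πI² = N·(3j₀)²·(3jₘ)² = 150/5929
I = -1·√(0.0252994/4π) = -0.04486937

-0.044869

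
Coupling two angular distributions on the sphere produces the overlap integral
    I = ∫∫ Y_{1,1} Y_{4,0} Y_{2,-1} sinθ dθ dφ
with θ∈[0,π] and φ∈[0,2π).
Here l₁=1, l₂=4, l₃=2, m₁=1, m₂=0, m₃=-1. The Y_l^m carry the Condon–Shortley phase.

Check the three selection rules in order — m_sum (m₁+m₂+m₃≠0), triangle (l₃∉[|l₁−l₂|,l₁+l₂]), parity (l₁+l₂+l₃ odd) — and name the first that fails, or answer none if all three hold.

triangle

Σmᵢ = 0  ✓
l₃∈[|l₁−l₂|,l₁+l₂]=[3,5], have l₃=2  ✗
Σlᵢ = 7 ⇒ odd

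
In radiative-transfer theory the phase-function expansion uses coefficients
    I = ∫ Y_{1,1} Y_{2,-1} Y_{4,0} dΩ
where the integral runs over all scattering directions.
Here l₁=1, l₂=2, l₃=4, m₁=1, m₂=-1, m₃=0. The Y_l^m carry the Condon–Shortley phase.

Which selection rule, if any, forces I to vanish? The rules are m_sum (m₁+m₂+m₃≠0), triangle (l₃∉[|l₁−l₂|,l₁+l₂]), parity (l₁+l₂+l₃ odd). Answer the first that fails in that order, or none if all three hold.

Σmᵢ = 0  ✓
l₃∈[|l₁−l₂|,l₁+l₂]=[1,3], have l₃=4  ✗
Σlᵢ = 7 ⇒ odd

triangle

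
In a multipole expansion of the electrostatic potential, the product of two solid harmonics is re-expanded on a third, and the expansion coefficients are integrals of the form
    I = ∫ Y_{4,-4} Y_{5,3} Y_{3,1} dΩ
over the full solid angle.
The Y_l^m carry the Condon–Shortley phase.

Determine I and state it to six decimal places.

m-sum 0 ✓  L=12 even ✓  1≤3≤9 ✓
Π(2lᵢ+1) = 9×11×7 = 693
triangle coeff Δ(4,5,3) = 1/180180
Σ_t [2,4]: t=2:+1/576 t=3:−1/144 t=4:+1/576 = -1/288
(3j)²=20/1001 [(4 5 3; 0 0 0)], sign=+1
Σ_t [6,6]: t=6:+1/5760 = 1/5760
(3j)²=56/2145 [(4 5 3; -4 3 1)], sign=+1
⇒ 4πI² = 672/1859
I = (+1)√(672/1859/(4π)) = 0.16960553

0.169606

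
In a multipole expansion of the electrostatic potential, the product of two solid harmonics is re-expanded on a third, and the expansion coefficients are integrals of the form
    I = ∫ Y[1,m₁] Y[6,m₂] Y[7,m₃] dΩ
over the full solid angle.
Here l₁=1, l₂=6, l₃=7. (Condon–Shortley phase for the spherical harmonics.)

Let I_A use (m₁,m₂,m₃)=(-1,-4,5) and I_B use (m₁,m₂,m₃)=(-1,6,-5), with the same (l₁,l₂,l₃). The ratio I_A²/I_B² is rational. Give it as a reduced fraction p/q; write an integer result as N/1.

66/1

Shared (l₁,l₂,l₃)=(1,6,7): N and (l;000)² cancel in I_A²/I_B².
A: Δ = 0!·2!·12!/15! = 1/1365; Racah Σ t=0..0: t=0:+1/14515200 = 1/14515200; ⇒ 3j(1 6 7; -1 -4 5)² = 22/455, sgn +1
B: Δ = 0!·2!·12!/15! = 1/1365; Racah Σ t=0..0: t=0:+1/958003200 = 1/958003200; ⇒ 3j(1 6 7; -1 6 -5)² = 1/1365, sgn +1
I_A²/I_B² = (22/455)/(1/1365) = 66/1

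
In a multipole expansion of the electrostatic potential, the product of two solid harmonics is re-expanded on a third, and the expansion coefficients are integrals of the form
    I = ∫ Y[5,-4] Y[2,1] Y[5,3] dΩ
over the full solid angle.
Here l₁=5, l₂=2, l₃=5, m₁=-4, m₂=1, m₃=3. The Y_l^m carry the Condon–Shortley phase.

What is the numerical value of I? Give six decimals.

Checks pass: Σm=0; 12 even; l₃=5∈[3,7].
(2·5+1)(2·2+1)(2·5+1) = 605
Δ: 2! 8! 2! / 13! → 1/38610
sum: t=0:+1/2880 t=1:−1/576 t=2:+1/2880 = -1/960
3j²(5 2 5; 0 0 0) = Δ·Π!·Σ² = 10/429  (sign +1)
sum: t=1:−1/80640 t=2:+1/10080 = 1/11520
3j²(5 2 5; -4 1 3) = Δ·Π!·Σ² = 49/1430  (sign +1)
combine: 4πI² = 605·10/429·49/1430 = 245/507
take √, sign +1: I = 0.19609844

0.196098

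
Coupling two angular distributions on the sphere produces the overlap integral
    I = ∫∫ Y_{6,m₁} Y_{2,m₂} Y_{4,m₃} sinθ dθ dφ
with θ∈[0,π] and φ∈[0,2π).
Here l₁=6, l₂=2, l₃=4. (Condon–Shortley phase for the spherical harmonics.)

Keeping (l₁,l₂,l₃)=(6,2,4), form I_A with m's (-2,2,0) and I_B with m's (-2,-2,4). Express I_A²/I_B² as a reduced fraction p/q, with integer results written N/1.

Same 6,2,4: normalisation and zero-m 3j drop out of the ratio.
A: Δ: 4! 8! 0! / 13! → 1/6435; sum: t=4:+1/13824 = 1/13824; 3j²(6 2 4; -2 2 0) = Δ·Π!·Σ² = 14/1287  (sign +1)
B: Δ: 4! 8! 0! / 13! → 1/6435; sum: t=0:+1/967680 = 1/967680; 3j²(6 2 4; -2 -2 4) = Δ·Π!·Σ² = 1/6435  (sign +1)
I_A²/I_B² = (14/1287)/(1/6435) = 70/1

70/1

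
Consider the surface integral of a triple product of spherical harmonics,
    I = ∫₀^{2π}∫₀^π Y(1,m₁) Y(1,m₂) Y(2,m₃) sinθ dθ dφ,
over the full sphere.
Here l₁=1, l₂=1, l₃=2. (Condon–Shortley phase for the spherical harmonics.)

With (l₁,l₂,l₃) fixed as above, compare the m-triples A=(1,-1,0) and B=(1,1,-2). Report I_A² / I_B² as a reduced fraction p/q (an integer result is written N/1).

1/6

Same 1,1,2: normalisation and zero-m 3j drop out of the ratio.
A: Δ: 0! 2! 2! / 5! → 1/30; sum: t=0:+1/4 = 1/4; 3j²(1 1 2; 1 -1 0) = Δ·Π!·Σ² = 1/30  (sign +1)
B: Δ: 0! 2! 2! / 5! → 1/30; sum: t=0:+1/4 = 1/4; 3j²(1 1 2; 1 1 -2) = Δ·Π!·Σ² = 1/5  (sign +1)
I_A²/I_B² = (1/30)/(1/5) = 1/6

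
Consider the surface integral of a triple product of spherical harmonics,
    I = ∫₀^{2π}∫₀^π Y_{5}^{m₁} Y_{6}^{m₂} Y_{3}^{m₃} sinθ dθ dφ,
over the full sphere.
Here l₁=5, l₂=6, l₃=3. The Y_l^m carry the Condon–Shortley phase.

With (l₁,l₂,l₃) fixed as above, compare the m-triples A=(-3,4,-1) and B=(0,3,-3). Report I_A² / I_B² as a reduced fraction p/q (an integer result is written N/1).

l's match ⇒ only the (l;m) 3-j factors differ between A and B.
A: triangle coeff Δ(5,6,3) = 1/675675; Σ_t [6,8]: t=6:+1/69120 t=7:−1/30240 t=8:+1/322560 = -1/64512; (3j)²=10/1001 [(5 6 3; -3 4 -1)], sign=-1
B: triangle coeff Δ(5,6,3) = 1/675675; Σ_t [5,5]: t=5:−1/34560 = -1/34560; (3j)²=4/143 [(5 6 3; 0 3 -3)], sign=-1
I_A²/I_B² = (10/1001)/(4/143) = 5/14

5/14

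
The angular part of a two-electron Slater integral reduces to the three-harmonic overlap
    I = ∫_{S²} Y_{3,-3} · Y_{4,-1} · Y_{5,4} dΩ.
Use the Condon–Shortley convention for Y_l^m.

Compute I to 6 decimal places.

-0.186208

m-sum 0 ✓  L=12 even ✓  1≤5≤7 ✓
Π(2lᵢ+1) = 7×9×11 = 693
triangle coeff Δ(3,4,5) = 1/180180
Σ_t [0,2]: t=0:+1/576 t=1:−1/144 t=2:+1/576 = -1/288
(3j)²=20/1001 [(3 4 5; 0 0 0)], sign=+1
Σ_t [2,2]: t=2:+1/5760 = 1/5760
(3j)²=9/286 [(3 4 5; -3 -1 4)], sign=-1
⇒ 4πI² = 810/1859
I = (-1)√(810/1859/(4π)) = -0.18620781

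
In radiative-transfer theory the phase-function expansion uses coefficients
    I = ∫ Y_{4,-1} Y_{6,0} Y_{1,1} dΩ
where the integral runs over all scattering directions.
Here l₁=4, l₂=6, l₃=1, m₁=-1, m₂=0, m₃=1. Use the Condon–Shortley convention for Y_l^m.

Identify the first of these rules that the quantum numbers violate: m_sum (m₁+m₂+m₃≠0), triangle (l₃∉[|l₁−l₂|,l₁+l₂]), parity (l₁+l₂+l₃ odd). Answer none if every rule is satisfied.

Σmᵢ = 0  ✓
l₃∈[|l₁−l₂|,l₁+l₂]=[2,10], have l₃=1  ✗
Σlᵢ = 11 ⇒ odd

triangle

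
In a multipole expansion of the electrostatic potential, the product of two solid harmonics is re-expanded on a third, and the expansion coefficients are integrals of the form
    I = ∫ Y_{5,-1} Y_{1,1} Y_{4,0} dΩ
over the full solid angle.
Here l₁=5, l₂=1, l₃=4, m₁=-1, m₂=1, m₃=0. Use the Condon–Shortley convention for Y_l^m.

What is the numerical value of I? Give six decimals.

Rules hold: Σm=0, L=10 even, 4≤4≤6.
N = 11·3·9 = 297
Δ = 2!·8!·0!/11! = 1/495
Racah Σ t=1..1: t=1:−1/576 = -1/576
⇒ 3j(5 1 4; 0 0 0)² = 5/99, sgn -1
Racah Σ t=2..2: t=2:+1/1152 = 1/1152
⇒ 3j(5 1 4; -1 1 0)² = 1/33, sgn +1
4πI² = N·(3j₀)²·(3jₘ)² = 5/11
I = -1·√(0.454545/4π) = -0.19018827

-0.190188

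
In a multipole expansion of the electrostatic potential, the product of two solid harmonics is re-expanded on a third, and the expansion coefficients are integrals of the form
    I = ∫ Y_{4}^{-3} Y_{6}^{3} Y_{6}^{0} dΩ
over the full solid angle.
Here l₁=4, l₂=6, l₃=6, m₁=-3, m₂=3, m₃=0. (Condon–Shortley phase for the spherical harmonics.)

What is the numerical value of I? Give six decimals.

Rules hold: Σm=0, L=16 even, 2≤6≤10.
N = 9·13·13 = 1521
Δ = 4!·4!·8!/17! = 1/15315300
Racah Σ t=0..4: t=0:+1/829440 t=1:−1/25920 t=2:+1/9216 t=3:−1/25920 t=4:+1/829440 = 7/207360
⇒ 3j(4 6 6; 0 0 0)² = 28/2431, sgn +1
Racah Σ t=3..4: t=3:−1/207360 t=4:+1/103680 = 1/207360
⇒ 3j(4 6 6; -3 3 0)² = 21/2431, sgn +1
4πI² = N·(3j₀)²·(3jₘ)² = 5292/34969
I = +1·√(0.151334/4π) = 0.10973960

0.109740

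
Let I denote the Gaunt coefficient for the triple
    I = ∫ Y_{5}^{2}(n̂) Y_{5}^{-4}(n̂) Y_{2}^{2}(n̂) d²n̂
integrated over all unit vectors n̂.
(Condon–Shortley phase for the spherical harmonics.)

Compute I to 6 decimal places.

-0.137240

m-sum 0 ✓  L=12 even ✓  0≤2≤10 ✓
Π(2lᵢ+1) = 11×11×5 = 605
triangle coeff Δ(5,5,2) = 1/38610
Σ_t [3,5]: t=3:−1/2880 t=4:+1/576 t=5:−1/2880 = 1/960
(3j)²=10/429 [(5 5 2; 0 0 0)], sign=+1
Σ_t [1,1]: t=1:−1/20160 = -1/20160
(3j)²=12/715 [(5 5 2; 2 -4 2)], sign=-1
⇒ 4πI² = 40/169
I = (-1)√(40/169/(4π)) = -0.13724032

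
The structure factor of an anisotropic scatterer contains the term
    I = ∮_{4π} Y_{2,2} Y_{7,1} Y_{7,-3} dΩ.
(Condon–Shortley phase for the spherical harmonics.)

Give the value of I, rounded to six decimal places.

0.181642

m-sum 0 ✓  L=16 even ✓  5≤7≤9 ✓
Π(2lᵢ+1) = 5×15×15 = 1125
triangle coeff Δ(2,7,7) = 1/185640
Σ_t [0,2]: t=0:+1/2419200 t=1:−1/518400 t=2:+1/2419200 = -1/907200
(3j)²=56/3315 [(2 7 7; 0 0 0)], sign=+1
Σ_t [0,0]: t=0:+1/3870720 = 1/3870720
(3j)²=135/6188 [(2 7 7; 2 1 -3)], sign=+1
⇒ 4πI² = 20250/48841
I = (+1)√(20250/48841/(4π)) = 0.18164160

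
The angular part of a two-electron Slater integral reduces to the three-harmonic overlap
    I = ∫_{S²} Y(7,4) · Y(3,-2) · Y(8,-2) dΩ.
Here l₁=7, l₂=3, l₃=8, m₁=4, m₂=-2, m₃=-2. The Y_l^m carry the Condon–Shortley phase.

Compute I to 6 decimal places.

-0.160034

m-sum 0 ✓  L=18 even ✓  4≤8≤10 ✓
Π(2lᵢ+1) = 15×7×17 = 1785
triangle coeff Δ(7,3,8) = 1/5290740
Σ_t [0,2]: t=0:+1/7257600 t=1:−1/2073600 t=2:+1/7257600 = -1/4838400
(3j)²=252/20995 [(7 3 8; 0 0 0)], sign=-1
Σ_t [0,1]: t=0:+1/26127360 t=1:−1/174182400 = 17/522547200
(3j)²=935/62244 [(7 3 8; 4 -2 -2)], sign=+1
⇒ 4πI² = 19635/61009
I = (-1)√(19635/61009/(4π)) = -0.16003448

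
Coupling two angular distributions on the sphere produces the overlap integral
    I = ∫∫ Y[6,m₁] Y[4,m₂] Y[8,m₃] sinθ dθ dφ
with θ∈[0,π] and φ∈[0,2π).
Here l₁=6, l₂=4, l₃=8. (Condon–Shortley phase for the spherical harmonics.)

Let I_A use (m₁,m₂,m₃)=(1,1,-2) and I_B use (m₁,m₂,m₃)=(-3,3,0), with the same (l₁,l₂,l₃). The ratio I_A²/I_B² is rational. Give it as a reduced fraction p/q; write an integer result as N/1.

Same 6,4,8: normalisation and zero-m 3j drop out of the ratio.
A: Δ: 2! 10! 6! / 19! → 1/23279256; sum: t=0:+1/3456000 t=1:−1/829440 t=2:+1/2177280 = -199/435456000; 3j²(6 4 8; 1 1 -2) = Δ·Π!·Σ² = 39601/3879876  (sign -1)
B: Δ: 2! 10! 6! / 19! → 1/23279256; sum: t=1:−1/58060800 t=2:+1/7257600 = 1/8294400; 3j²(6 4 8; -3 3 0) = Δ·Π!·Σ² = 1029/92378  (sign +1)
I_A²/I_B² = (39601/3879876)/(1029/92378) = 39601/43218

39601/43218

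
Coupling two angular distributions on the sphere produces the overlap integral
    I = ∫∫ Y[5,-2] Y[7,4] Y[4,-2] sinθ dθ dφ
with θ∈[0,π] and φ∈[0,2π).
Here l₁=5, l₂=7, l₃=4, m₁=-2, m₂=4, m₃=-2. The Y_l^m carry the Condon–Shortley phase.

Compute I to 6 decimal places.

0.139828

m-sum 0 ✓  L=16 even ✓  2≤4≤12 ✓
Π(2lᵢ+1) = 11×15×9 = 1485
triangle coeff Δ(5,7,4) = 1/6126120
Σ_t [3,5]: t=3:−1/69120 t=4:+1/20736 t=5:−1/69120 = 1/51840
(3j)²=280/21879 [(5 7 4; 0 0 0)], sign=+1
Σ_t [5,7]: t=5:−1/1036800 t=6:+1/172800 t=7:−1/483840 = 1/362880
(3j)²=20/1547 [(5 7 4; -2 4 -2)], sign=+1
⇒ 4πI² = 12000/48841
I = (+1)√(12000/48841/(4π)) = 0.13982777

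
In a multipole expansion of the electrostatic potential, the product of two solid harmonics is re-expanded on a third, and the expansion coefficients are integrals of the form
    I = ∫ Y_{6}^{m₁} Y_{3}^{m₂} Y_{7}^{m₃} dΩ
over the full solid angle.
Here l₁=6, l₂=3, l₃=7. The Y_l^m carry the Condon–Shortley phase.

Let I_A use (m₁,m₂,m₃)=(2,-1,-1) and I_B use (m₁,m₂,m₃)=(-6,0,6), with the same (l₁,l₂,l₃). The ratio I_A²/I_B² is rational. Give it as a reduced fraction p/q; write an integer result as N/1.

2645/28314

Same 6,3,7: normalisation and zero-m 3j drop out of the ratio.
A: Δ: 2! 10! 4! / 17! → 1/2042040; sum: t=0:+1/138240 t=1:−1/181440 t=2:+1/3870720 = 23/11612160; 3j²(6 3 7; 2 -1 -1) = Δ·Π!·Σ² = 529/204204  (sign +1)
B: Δ: 2! 10! 4! / 17! → 1/2042040; sum: t=2:+1/43545600 = 1/43545600; 3j²(6 3 7; -6 0 6) = Δ·Π!·Σ² = 33/1190  (sign -1)
I_A²/I_B² = (529/204204)/(33/1190) = 2645/28314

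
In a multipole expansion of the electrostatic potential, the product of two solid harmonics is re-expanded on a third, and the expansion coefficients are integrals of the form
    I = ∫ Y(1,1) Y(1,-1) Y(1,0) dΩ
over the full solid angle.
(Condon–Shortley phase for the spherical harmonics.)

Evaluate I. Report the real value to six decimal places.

0.000000

Σlᵢ=3 odd — θ-integrand is odd under cosθ→−cosθ; I=0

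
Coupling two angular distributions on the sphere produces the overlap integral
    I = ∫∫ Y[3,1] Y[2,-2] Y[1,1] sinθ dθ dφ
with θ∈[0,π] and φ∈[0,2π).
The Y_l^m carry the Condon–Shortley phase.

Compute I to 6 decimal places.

-0.082589

Rules hold: Σm=0, L=6 even, 1≤1≤5.
N = 7·5·3 = 105
Δ = 4!·2!·0!/7! = 1/105
Racah Σ t=2..2: t=2:+1/4 = 1/4
⇒ 3j(3 2 1; 0 0 0)² = 3/35, sgn -1
Racah Σ t=0..0: t=0:+1/48 = 1/48
⇒ 3j(3 2 1; 1 -2 1)² = 1/105, sgn +1
4πI² = N·(3j₀)²·(3jₘ)² = 3/35
I = -1·√(0.0857143/4π) = -0.08258890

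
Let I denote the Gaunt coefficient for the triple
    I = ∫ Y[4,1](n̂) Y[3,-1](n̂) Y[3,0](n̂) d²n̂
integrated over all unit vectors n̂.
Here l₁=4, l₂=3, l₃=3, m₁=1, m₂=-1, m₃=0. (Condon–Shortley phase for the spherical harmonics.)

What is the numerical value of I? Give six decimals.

-0.099323

m-sum 0 ✓  L=10 even ✓  1≤3≤7 ✓
Π(2lᵢ+1) = 9×7×7 = 441
triangle coeff Δ(4,3,3) = 1/34650
Σ_t [1,3]: t=1:−1/72 t=2:+1/16 t=3:−1/72 = 5/144
(3j)²=2/77 [(4 3 3; 0 0 0)], sign=-1
Σ_t [0,2]: t=0:+1/288 t=1:−1/24 t=2:+1/48 = -5/288
(3j)²=5/462 [(4 3 3; 1 -1 0)], sign=+1
⇒ 4πI² = 15/121
I = (-1)√(15/121/(4π)) = -0.09932258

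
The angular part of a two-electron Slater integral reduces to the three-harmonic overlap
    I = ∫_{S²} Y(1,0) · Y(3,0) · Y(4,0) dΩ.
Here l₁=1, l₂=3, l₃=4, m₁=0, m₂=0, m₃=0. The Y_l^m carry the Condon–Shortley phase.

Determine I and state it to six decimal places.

m-sum 0 ✓  L=8 even ✓  2≤4≤4 ✓
Π(2lᵢ+1) = 3×7×9 = 189
triangle coeff Δ(1,3,4) = 1/252
Σ_t [0,0]: t=0:+1/36 = 1/36
(3j)²=4/63 [(1 3 4; 0 0 0)], sign=+1
(m-triple is (0,0,0) — same symbol as above.)
⇒ 4πI² = 16/21
I = (+1)√(16/21/(4π)) = 0.24623252

0.246233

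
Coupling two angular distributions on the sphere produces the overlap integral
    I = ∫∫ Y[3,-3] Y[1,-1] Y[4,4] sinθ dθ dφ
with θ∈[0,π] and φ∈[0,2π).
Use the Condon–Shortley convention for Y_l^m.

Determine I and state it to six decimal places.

Checks pass: Σm=0; 8 even; l₃=4∈[2,4].
(2·3+1)(2·1+1)(2·4+1) = 189
Δ: 0! 6! 2! / 9! → 1/252
sum: t=0:+1/36 = 1/36
3j²(3 1 4; 0 0 0) = Δ·Π!·Σ² = 4/63  (sign +1)
sum: t=0:+1/1440 = 1/1440
3j²(3 1 4; -3 -1 4) = Δ·Π!·Σ² = 1/9  (sign +1)
combine: 4πI² = 189·4/63·1/9 = 4/3
take √, sign +1: I = 0.32573501

0.325735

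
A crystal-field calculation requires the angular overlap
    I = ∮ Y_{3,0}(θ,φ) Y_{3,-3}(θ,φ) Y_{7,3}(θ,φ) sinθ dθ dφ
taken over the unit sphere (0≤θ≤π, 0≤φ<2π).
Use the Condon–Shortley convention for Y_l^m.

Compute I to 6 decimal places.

triangle: need 0≤l₃≤6, have 7; I=0

0.000000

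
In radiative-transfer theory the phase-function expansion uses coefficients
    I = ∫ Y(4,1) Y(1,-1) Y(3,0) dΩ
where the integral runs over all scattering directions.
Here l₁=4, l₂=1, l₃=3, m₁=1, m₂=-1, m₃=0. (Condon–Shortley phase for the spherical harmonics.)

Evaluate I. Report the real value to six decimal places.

-0.194664

Rules hold: Σm=0, L=8 even, 3≤3≤5.
N = 9·3·7 = 189
Δ = 2!·6!·0!/9! = 1/252
Racah Σ t=1..1: t=1:−1/36 = -1/36
⇒ 3j(4 1 3; 0 0 0)² = 4/63, sgn +1
Racah Σ t=0..0: t=0:+1/72 = 1/72
⇒ 3j(4 1 3; 1 -1 0)² = 5/126, sgn -1
4πI² = N·(3j₀)²·(3jₘ)² = 10/21
I = -1·√(0.47619/4π) = -0.19466390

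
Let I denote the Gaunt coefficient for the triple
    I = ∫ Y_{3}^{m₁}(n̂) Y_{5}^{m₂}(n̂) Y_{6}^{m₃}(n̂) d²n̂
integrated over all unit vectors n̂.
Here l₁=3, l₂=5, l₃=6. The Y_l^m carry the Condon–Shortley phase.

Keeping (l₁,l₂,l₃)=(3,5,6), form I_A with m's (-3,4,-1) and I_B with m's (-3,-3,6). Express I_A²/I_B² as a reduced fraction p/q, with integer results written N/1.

4/11

l's match ⇒ only the (l;m) 3-j factors differ between A and B.
A: triangle coeff Δ(3,5,6) = 1/675675; Σ_t [2,2]: t=2:+1/241920 = 1/241920; (3j)²=4/1001 [(3 5 6; -3 4 -1)], sign=-1
B: triangle coeff Δ(3,5,6) = 1/675675; Σ_t [2,2]: t=2:+1/1935360 = 1/1935360; (3j)²=1/91 [(3 5 6; -3 -3 6)], sign=+1
I_A²/I_B² = (4/1001)/(1/91) = 4/11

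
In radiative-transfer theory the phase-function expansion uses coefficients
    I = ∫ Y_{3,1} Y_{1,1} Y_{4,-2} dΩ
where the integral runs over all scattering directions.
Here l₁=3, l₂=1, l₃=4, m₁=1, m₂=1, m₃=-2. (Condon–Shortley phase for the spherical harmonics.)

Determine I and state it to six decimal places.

0.238414

Checks pass: Σm=0; 8 even; l₃=4∈[2,4].
(2·3+1)(2·1+1)(2·4+1) = 189
Δ: 0! 6! 2! / 9! → 1/252
sum: t=0:+1/36 = 1/36
3j²(3 1 4; 0 0 0) = Δ·Π!·Σ² = 4/63  (sign +1)
sum: t=0:+1/96 = 1/96
3j²(3 1 4; 1 1 -2) = Δ·Π!·Σ² = 5/84  (sign +1)
combine: 4πI² = 189·4/63·5/84 = 5/7
take √, sign +1: I = 0.23841361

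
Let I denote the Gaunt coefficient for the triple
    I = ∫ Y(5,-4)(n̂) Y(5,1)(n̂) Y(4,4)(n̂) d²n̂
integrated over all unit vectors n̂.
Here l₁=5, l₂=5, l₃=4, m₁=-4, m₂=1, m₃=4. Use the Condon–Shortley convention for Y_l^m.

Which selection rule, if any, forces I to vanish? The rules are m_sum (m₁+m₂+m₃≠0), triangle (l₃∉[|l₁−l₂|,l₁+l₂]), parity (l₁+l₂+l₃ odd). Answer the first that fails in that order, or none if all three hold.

m₁+m₂+m₃ = -4 + 1 + 4 = 1  ✗
triangle: |5−5|=0 ≤ l₃=4 ≤ 5+5=10
parity: l₁+l₂+l₃ = 14 is even

m_sum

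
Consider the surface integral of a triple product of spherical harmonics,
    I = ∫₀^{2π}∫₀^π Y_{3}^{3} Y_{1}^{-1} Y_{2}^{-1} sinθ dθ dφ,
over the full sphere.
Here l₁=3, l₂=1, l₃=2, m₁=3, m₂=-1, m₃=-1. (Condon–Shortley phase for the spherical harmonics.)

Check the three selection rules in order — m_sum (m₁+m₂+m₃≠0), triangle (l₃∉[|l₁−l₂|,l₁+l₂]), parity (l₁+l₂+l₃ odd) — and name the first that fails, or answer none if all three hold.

m_sum

azimuthal sum: 3 − 1 − 1 = 1  ✗
2 ≤ 2 ≤ 4 (triangle on l)
L = 3 + 1 + 2 = 6 (even)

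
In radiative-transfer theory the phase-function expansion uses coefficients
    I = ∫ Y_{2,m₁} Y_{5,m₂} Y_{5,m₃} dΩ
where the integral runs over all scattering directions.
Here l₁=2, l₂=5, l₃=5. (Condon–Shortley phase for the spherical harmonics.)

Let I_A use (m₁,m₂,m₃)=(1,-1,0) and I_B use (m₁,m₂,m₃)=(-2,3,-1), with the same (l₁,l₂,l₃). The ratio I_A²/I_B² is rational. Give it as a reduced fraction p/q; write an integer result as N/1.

l's match ⇒ only the (l;m) 3-j factors differ between A and B.
A: triangle coeff Δ(2,5,5) = 1/38610; Σ_t [0,1]: t=0:+1/1152 t=1:−1/1440 = 1/5760; (3j)²=1/858 [(2 5 5; 1 -1 0)], sign=-1
B: triangle coeff Δ(2,5,5) = 1/38610; Σ_t [2,2]: t=2:+1/5760 = 1/5760; (3j)²=56/2145 [(2 5 5; -2 3 -1)], sign=+1
I_A²/I_B² = (1/858)/(56/2145) = 5/112

5/112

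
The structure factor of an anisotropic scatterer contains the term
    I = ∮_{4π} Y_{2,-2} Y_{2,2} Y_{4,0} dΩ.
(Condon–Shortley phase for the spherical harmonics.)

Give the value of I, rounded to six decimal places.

0.040299

m-sum 0 ✓  L=8 even ✓  0≤4≤4 ✓
Π(2lᵢ+1) = 5×5×9 = 225
triangle coeff Δ(2,2,4) = 1/630
Σ_t [0,0]: t=0:+1/16 = 1/16
(3j)²=2/35 [(2 2 4; 0 0 0)], sign=+1
Σ_t [0,0]: t=0:+1/576 = 1/576
(3j)²=1/630 [(2 2 4; -2 2 0)], sign=+1
⇒ 4πI² = 1/49
I = (+1)√(1/49/(4π)) = 0.04029926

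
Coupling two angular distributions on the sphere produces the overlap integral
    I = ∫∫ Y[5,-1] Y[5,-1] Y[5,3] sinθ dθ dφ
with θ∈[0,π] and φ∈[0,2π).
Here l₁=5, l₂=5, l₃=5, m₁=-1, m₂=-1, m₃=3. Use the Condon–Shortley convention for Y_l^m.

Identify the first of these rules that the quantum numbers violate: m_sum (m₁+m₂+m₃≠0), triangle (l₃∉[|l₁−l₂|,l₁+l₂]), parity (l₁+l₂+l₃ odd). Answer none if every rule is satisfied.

azimuthal sum: -1 − 1 + 3 = 1  ✗
0 ≤ 5 ≤ 10 (triangle on l)
L = 5 + 5 + 5 = 15 (odd)

m_sum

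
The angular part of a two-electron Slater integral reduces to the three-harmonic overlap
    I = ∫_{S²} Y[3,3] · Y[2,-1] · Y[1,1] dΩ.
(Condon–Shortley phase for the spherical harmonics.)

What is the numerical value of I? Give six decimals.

0.000000

3 − 1 + 1 = 3 ≠ 0: azimuthal integral kills it; I = 0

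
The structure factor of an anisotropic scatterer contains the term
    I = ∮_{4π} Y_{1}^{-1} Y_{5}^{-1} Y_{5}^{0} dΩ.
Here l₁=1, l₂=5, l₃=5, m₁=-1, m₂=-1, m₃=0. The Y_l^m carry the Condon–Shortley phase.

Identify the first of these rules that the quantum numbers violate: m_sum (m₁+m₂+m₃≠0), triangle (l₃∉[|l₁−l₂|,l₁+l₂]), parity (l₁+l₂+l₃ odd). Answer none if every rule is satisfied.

m_sum

azimuthal sum: -1 − 1 + 0 = -2  ✗
4 ≤ 5 ≤ 6 (triangle on l)
L = 1 + 5 + 5 = 11 (odd)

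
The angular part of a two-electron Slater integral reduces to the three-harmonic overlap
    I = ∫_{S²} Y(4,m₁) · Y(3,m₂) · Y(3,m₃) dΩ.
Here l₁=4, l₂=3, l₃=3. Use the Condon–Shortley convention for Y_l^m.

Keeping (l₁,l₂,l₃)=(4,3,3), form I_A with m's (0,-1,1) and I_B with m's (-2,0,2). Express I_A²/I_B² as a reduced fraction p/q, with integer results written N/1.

1/3

Shared (l₁,l₂,l₃)=(4,3,3): N and (l;000)² cancel in I_A²/I_B².
A: Δ = 4!·4!·2!/11! = 1/34650; Racah Σ t=0..2: t=0:+1/1152 t=1:−1/36 t=2:+1/32 = 5/1152; ⇒ 3j(4 3 3; 0 -1 1)² = 1/1386, sgn +1
B: Δ = 4!·4!·2!/11! = 1/34650; Racah Σ t=2..3: t=2:+1/96 t=3:−1/72 = -1/288; ⇒ 3j(4 3 3; -2 0 2)² = 1/462, sgn +1
I_A²/I_B² = (1/1386)/(1/462) = 1/3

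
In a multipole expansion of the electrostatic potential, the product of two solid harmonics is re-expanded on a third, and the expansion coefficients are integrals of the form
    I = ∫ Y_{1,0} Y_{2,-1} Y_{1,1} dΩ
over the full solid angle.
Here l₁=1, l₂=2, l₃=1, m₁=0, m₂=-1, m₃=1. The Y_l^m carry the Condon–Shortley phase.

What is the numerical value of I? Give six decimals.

Rules hold: Σm=0, L=4 even, 1≤1≤3.
N = 3·5·3 = 45
Δ = 2!·0!·2!/5! = 1/30
Racah Σ t=1..1: t=1:−1/1 = -1/1
⇒ 3j(1 2 1; 0 0 0)² = 2/15, sgn +1
Racah Σ t=1..1: t=1:−1/2 = -1/2
⇒ 3j(1 2 1; 0 -1 1)² = 1/10, sgn -1
4πI² = N·(3j₀)²·(3jₘ)² = 3/5
I = -1·√(0.6/4π) = -0.21850969

-0.218510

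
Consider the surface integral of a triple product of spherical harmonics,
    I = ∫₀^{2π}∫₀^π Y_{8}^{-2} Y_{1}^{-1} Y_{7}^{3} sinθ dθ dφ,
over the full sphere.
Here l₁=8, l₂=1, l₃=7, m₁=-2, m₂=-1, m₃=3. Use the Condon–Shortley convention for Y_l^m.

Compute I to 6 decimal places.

0.118504

Checks pass: Σm=0; 16 even; l₃=7∈[7,9].
(2·8+1)(2·1+1)(2·7+1) = 765
Δ: 2! 14! 0! / 17! → 1/2040
sum: t=1:−1/25401600 = -1/25401600
3j²(8 1 7; 0 0 0) = Δ·Π!·Σ² = 8/255  (sign +1)
sum: t=0:+1/174182400 = 1/174182400
3j²(8 1 7; -2 -1 3) = Δ·Π!·Σ² = 1/136  (sign +1)
combine: 4πI² = 765·8/255·1/136 = 3/17
take √, sign +1: I = 0.11850352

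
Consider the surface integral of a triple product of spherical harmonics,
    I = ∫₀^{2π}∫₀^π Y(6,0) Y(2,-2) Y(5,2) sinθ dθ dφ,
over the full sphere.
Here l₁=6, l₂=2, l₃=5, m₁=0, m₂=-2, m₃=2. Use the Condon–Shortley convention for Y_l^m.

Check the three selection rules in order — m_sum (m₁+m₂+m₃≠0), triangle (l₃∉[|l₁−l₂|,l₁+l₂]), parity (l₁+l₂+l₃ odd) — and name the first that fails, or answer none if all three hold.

azimuthal sum: 0 − 2 + 2 = 0  ✓
4 ≤ 5 ≤ 8 (triangle on l)  ✓
L = 6 + 2 + 5 = 13 (odd)  ✗

parity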